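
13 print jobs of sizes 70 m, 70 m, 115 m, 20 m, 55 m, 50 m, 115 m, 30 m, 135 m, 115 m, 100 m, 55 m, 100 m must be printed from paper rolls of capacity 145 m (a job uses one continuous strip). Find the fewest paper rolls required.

9

Total = 135 + 115 + 115 + 115 + 100 + 100 + 70 + 70 + 55 + 55 + 50 + 30 + 20 = 1030 m.
Lower bound: ⌈1030/145⌉ = 8 paper rolls.
A packing using 9 paper rolls:
  roll 1: 135 = 135
  roll 2: 115 + 30 = 145
  roll 3: 115 + 20 = 135
  roll 4: 115 = 115
  roll 5: 100 = 100
  roll 6: 100 = 100
  roll 7: 70 + 70 = 140
  roll 8: 55 + 55 = 110
  roll 9: 50 = 50
No arrangement into 8 paper rolls stays within capacity, so 9 is optimal.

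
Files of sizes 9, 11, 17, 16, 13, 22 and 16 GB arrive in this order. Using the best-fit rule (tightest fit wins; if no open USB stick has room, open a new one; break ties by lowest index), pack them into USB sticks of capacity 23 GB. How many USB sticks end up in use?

  9 → USB stick 1 (new)  [load 9/23]
  11 → USB stick 1  [load 20/23]
  17 → USB stick 2 (new)  [load 17/23]
  16 → USB stick 3 (new)  [load 16/23]
  13 → USB stick 4 (new)  [load 13/23]
  22 → USB stick 5 (new)  [load 22/23]
  16 → USB stick 6 (new)  [load 16/23]
6 USB sticks opened.

6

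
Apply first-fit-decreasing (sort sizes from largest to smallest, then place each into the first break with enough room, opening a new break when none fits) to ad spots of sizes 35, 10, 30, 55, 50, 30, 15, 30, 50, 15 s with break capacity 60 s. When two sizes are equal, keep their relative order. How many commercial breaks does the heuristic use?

6

Sorted descending: 55, 50, 50, 35, 30, 30, 30, 15, 15, 10.
  55 → break 1 (new)  [load 55/60]
  50 → break 2 (new)  [load 50/60]
  50 → break 3 (new)  [load 50/60]
  35 → break 4 (new)  [load 35/60]
  30 → break 5 (new)  [load 30/60]
  30 → break 5  [load 60/60]
  30 → break 6 (new)  [load 30/60]
  15 → break 4  [load 50/60]
  15 → break 6  [load 45/60]
  10 → break 2  [load 60/60]
6 commercial breaks opened.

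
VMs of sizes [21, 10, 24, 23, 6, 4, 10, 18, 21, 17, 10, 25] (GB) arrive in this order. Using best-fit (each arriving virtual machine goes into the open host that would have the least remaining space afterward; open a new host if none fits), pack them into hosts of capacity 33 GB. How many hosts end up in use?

  21 → host 1 (new)  [load 21/33]
  10 → host 1  [load 31/33]
  24 → host 2 (new)  [load 24/33]
  23 → host 3 (new)  [load 23/33]
  6 → host 2  [load 30/33]
  4 → host 3  [load 27/33]
  10 → host 4 (new)  [load 10/33]
  18 → host 4  [load 28/33]
  21 → host 5 (new)  [load 21/33]
  17 → host 6 (new)  [load 17/33]
  10 → host 5  [load 31/33]
  25 → host 7 (new)  [load 25/33]
7 hosts opened.

7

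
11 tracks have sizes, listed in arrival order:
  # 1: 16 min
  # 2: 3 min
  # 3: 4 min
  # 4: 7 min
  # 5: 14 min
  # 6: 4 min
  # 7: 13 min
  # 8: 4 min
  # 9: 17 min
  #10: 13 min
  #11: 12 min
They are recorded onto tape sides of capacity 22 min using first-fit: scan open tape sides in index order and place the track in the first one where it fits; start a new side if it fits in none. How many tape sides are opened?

  16 → side 1 (new)  [load 16/22]
  3 → side 1  [load 19/22]
  4 → side 2 (new)  [load 4/22]
  7 → side 2  [load 11/22]
  14 → side 3 (new)  [load 14/22]
  4 → side 2  [load 15/22]
  13 → side 4 (new)  [load 13/22]
  4 → side 2  [load 19/22]
  17 → side 5 (new)  [load 17/22]
  13 → side 6 (new)  [load 13/22]
  12 → side 7 (new)  [load 12/22]
7 tape sides opened.

7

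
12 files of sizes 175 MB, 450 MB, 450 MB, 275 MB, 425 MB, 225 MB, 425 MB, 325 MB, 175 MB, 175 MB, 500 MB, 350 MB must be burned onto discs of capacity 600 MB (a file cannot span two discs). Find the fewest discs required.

Total = 500 + 450 + 450 + 425 + 425 + 350 + 325 + 275 + 225 + 175 + 175 + 175 = 3950 MB.
Lower bound: ⌈3950/600⌉ = 7 discs.
A packing using 8 discs:
  disc 1: 500 = 500
  disc 2: 450 = 450
  disc 3: 450 = 450
  disc 4: 425 + 175 = 600
  disc 5: 425 + 175 = 600
  disc 6: 350 + 225 = 575
  disc 7: 325 + 275 = 600
  disc 8: 175 = 175
No arrangement into 7 discs stays within capacity, so 8 is optimal.

8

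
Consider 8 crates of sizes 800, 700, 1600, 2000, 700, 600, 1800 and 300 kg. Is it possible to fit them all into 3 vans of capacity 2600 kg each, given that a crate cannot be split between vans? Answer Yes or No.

Total = 8500 kg; ⌈8500/2600⌉ = 4.
At least 4 vans are required, but only 3 are allowed.

No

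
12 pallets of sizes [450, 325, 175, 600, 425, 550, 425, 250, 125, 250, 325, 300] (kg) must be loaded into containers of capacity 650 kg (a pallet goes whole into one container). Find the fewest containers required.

Total = 600 + 550 + 450 + 425 + 425 + 325 + 325 + 300 + 250 + 250 + 175 + 125 = 4200 kg.
Lower bound: ⌈4200/650⌉ = 7 containers.
A packing using 8 containers:
  container 1: 600 = 600
  container 2: 550 = 550
  container 3: 450 + 175 = 625
  container 4: 425 + 125 = 550
  container 5: 425 = 425
  container 6: 325 + 325 = 650
  container 7: 300 + 250 = 550
  container 8: 250 = 250
No arrangement into 7 containers stays within capacity, so 8 is optimal.

8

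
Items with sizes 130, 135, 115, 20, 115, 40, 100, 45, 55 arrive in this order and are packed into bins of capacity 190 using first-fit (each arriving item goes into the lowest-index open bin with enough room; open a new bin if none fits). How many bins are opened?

  130 → bin 1 (new)  [load 130/190]
  135 → bin 2 (new)  [load 135/190]
  115 → bin 3 (new)  [load 115/190]
  20 → bin 1  [load 150/190]
  115 → bin 4 (new)  [load 115/190]
  40 → bin 1  [load 190/190]
  100 → bin 5 (new)  [load 100/190]
  45 → bin 2  [load 180/190]
  55 → bin 3  [load 170/190]
5 bins opened.

5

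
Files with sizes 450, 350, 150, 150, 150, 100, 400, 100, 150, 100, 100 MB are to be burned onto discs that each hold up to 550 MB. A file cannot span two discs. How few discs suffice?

4

Total = 450 + 400 + 350 + 150 + 150 + 150 + 150 + 100 + 100 + 100 + 100 = 2200 MB.
Lower bound: ⌈2200/550⌉ = 4 discs.
A packing using 4 discs:
  disc 1: 450 + 100 = 550
  disc 2: 400 + 150 = 550
  disc 3: 350 + 100 + 100 = 550
  disc 4: 150 + 150 + 150 + 100 = 550
This matches the lower bound, so 4 is optimal.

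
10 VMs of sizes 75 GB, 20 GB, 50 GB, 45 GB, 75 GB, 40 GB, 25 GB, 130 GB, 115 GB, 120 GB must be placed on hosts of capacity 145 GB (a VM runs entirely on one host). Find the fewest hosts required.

6

Total = 130 + 120 + 115 + 75 + 75 + 50 + 45 + 40 + 25 + 20 = 695 GB.
Lower bound: ⌈695/145⌉ = 5 hosts.
A packing using 6 hosts:
  host 1: 130 = 130
  host 2: 120 + 25 = 145
  host 3: 115 + 20 = 135
  host 4: 75 + 50 = 125
  host 5: 75 + 45 = 120
  host 6: 40 = 40
No arrangement into 5 hosts stays within capacity, so 6 is optimal.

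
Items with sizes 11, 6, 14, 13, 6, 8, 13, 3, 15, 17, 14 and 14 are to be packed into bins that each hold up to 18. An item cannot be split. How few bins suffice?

9

Total = 17 + 15 + 14 + 14 + 14 + 13 + 13 + 11 + 8 + 6 + 6 + 3 = 134.
Lower bound: ⌈134/18⌉ = 8 bins.
A packing using 9 bins:
  bin 1: 17 = 17
  bin 2: 15 + 3 = 18
  bin 3: 14 = 14
  bin 4: 14 = 14
  bin 5: 14 = 14
  bin 6: 13 = 13
  bin 7: 13 = 13
  bin 8: 11 + 6 = 17
  bin 9: 8 + 6 = 14
No arrangement into 8 bins stays within capacity, so 9 is optimal.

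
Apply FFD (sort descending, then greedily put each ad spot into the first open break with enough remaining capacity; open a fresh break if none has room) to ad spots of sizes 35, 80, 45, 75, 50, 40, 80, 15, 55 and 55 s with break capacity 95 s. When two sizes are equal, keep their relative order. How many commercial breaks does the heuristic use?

6

Sorted descending: 80, 80, 75, 55, 55, 50, 45, 40, 35, 15.
  80 → break 1 (new)  [load 80/95]
  80 → break 2 (new)  [load 80/95]
  75 → break 3 (new)  [load 75/95]
  55 → break 4 (new)  [load 55/95]
  55 → break 5 (new)  [load 55/95]
  50 → break 6 (new)  [load 50/95]
  45 → break 6  [load 95/95]
  40 → break 4  [load 95/95]
  35 → break 5  [load 90/95]
  15 → break 1  [load 95/95]
6 commercial breaks opened.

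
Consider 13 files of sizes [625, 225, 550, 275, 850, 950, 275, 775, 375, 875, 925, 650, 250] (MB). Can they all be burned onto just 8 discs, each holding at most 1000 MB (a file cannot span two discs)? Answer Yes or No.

No

Total = 7600 MB; ⌈7600/1000⌉ = 8.
The bound of 8 does not rule out 8, but exhaustive search shows no assignment into 8 discs of capacity 1000 MB exists — the minimum is 9.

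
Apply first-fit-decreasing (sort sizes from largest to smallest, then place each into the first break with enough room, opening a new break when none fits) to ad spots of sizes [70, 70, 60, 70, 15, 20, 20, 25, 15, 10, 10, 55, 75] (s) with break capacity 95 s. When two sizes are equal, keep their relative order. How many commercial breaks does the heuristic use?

6

Sorted descending: 75, 70, 70, 70, 60, 55, 25, 20, 20, 15, 15, 10, 10.
  75 → break 1 (new)  [load 75/95]
  70 → break 2 (new)  [load 70/95]
  70 → break 3 (new)  [load 70/95]
  70 → break 4 (new)  [load 70/95]
  60 → break 5 (new)  [load 60/95]
  55 → break 6 (new)  [load 55/95]
  25 → break 2  [load 95/95]
  20 → break 1  [load 95/95]
  20 → break 3  [load 90/95]
  15 → break 4  [load 85/95]
  15 → break 5  [load 75/95]
  10 → break 4  [load 95/95]
  10 → break 5  [load 85/95]
6 commercial breaks opened.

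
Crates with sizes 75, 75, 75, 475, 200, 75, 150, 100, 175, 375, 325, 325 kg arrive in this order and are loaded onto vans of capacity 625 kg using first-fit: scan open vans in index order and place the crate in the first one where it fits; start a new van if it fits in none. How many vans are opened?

  75 → van 1 (new)  [load 75/625]
  75 → van 1  [load 150/625]
  75 → van 1  [load 225/625]
  475 → van 2 (new)  [load 475/625]
  200 → van 1  [load 425/625]
  75 → van 1  [load 500/625]
  150 → van 2  [load 625/625]
  100 → van 1  [load 600/625]
  175 → van 3 (new)  [load 175/625]
  375 → van 3  [load 550/625]
  325 → van 4 (new)  [load 325/625]
  325 → van 5 (new)  [load 325/625]
5 vans opened.

5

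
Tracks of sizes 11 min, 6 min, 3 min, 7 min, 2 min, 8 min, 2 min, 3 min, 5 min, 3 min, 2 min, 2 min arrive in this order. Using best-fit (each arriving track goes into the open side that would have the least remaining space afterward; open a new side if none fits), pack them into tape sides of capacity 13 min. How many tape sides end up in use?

5

  11 → side 1 (new)  [load 11/13]
  6 → side 2 (new)  [load 6/13]
  3 → side 2  [load 9/13]
  7 → side 3 (new)  [load 7/13]
  2 → side 1  [load 13/13]
  8 → side 4 (new)  [load 8/13]
  2 → side 2  [load 11/13]
  3 → side 4  [load 11/13]
  5 → side 3  [load 12/13]
  3 → side 5 (new)  [load 3/13]
  2 → side 2  [load 13/13]
  2 → side 4  [load 13/13]
5 tape sides opened.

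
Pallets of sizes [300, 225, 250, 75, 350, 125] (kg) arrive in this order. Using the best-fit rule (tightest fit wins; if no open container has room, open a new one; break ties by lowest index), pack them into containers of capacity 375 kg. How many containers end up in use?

  300 → container 1 (new)  [load 300/375]
  225 → container 2 (new)  [load 225/375]
  250 → container 3 (new)  [load 250/375]
  75 → container 1  [load 375/375]
  350 → container 4 (new)  [load 350/375]
  125 → container 3  [load 375/375]
4 containers opened.

4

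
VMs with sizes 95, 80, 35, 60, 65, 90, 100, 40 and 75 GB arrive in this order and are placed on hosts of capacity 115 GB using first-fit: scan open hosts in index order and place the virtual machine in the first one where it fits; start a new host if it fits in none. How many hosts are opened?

  95 → host 1 (new)  [load 95/115]
  80 → host 2 (new)  [load 80/115]
  35 → host 2  [load 115/115]
  60 → host 3 (new)  [load 60/115]
  65 → host 4 (new)  [load 65/115]
  90 → host 5 (new)  [load 90/115]
  100 → host 6 (new)  [load 100/115]
  40 → host 3  [load 100/115]
  75 → host 7 (new)  [load 75/115]
7 hosts opened.

7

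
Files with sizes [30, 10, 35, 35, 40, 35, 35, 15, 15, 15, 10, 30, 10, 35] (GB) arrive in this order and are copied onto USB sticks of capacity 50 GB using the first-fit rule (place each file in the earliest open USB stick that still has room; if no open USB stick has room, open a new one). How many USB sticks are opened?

8

  30 → USB stick 1 (new)  [load 30/50]
  10 → USB stick 1  [load 40/50]
  35 → USB stick 2 (new)  [load 35/50]
  35 → USB stick 3 (new)  [load 35/50]
  40 → USB stick 4 (new)  [load 40/50]
  35 → USB stick 5 (new)  [load 35/50]
  35 → USB stick 6 (new)  [load 35/50]
  15 → USB stick 2  [load 50/50]
  15 → USB stick 3  [load 50/50]
  15 → USB stick 5  [load 50/50]
  10 → USB stick 1  [load 50/50]
  30 → USB stick 7 (new)  [load 30/50]
  10 → USB stick 4  [load 50/50]
  35 → USB stick 8 (new)  [load 35/50]
8 USB sticks opened.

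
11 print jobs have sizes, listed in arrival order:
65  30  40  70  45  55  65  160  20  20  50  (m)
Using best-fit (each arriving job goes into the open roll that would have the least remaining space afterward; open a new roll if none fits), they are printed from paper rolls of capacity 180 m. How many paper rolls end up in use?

4

  65 → roll 1 (new)  [load 65/180]
  30 → roll 1  [load 95/180]
  40 → roll 1  [load 135/180]
  70 → roll 2 (new)  [load 70/180]
  45 → roll 1  [load 180/180]
  55 → roll 2  [load 125/180]
  65 → roll 3 (new)  [load 65/180]
  160 → roll 4 (new)  [load 160/180]
  20 → roll 4  [load 180/180]
  20 → roll 2  [load 145/180]
  50 → roll 3  [load 115/180]
4 paper rolls opened.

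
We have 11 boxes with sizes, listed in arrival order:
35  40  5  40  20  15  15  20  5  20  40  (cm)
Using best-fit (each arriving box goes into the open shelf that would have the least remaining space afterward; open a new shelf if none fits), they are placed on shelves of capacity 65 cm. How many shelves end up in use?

  35 → shelf 1 (new)  [load 35/65]
  40 → shelf 2 (new)  [load 40/65]
  5 → shelf 2  [load 45/65]
  40 → shelf 3 (new)  [load 40/65]
  20 → shelf 2  [load 65/65]
  15 → shelf 3  [load 55/65]
  15 → shelf 1  [load 50/65]
  20 → shelf 4 (new)  [load 20/65]
  5 → shelf 3  [load 60/65]
  20 → shelf 4  [load 40/65]
  40 → shelf 5 (new)  [load 40/65]
5 shelves opened.

5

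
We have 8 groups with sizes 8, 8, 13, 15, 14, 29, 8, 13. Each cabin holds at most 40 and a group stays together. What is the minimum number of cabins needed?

3

Total = 29 + 15 + 14 + 13 + 13 + 8 + 8 + 8 = 108.
Lower bound: ⌈108/40⌉ = 3 cabins.
A packing using 3 cabins:
  cabin 1: 29 + 8 = 37
  cabin 2: 15 + 14 + 8 = 37
  cabin 3: 13 + 13 + 8 = 34
This matches the lower bound, so 3 is optimal.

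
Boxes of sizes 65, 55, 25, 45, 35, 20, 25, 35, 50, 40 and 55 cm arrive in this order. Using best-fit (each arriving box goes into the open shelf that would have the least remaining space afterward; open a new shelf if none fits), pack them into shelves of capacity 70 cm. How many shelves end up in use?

  65 → shelf 1 (new)  [load 65/70]
  55 → shelf 2 (new)  [load 55/70]
  25 → shelf 3 (new)  [load 25/70]
  45 → shelf 3  [load 70/70]
  35 → shelf 4 (new)  [load 35/70]
  20 → shelf 4  [load 55/70]
  25 → shelf 5 (new)  [load 25/70]
  35 → shelf 5  [load 60/70]
  50 → shelf 6 (new)  [load 50/70]
  40 → shelf 7 (new)  [load 40/70]
  55 → shelf 8 (new)  [load 55/70]
8 shelves opened.

8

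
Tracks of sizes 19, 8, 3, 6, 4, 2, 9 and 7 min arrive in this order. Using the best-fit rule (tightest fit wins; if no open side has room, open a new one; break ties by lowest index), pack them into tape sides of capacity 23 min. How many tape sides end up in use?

3

  19 → side 1 (new)  [load 19/23]
  8 → side 2 (new)  [load 8/23]
  3 → side 1  [load 22/23]
  6 → side 2  [load 14/23]
  4 → side 2  [load 18/23]
  2 → side 2  [load 20/23]
  9 → side 3 (new)  [load 9/23]
  7 → side 3  [load 16/23]
3 tape sides opened.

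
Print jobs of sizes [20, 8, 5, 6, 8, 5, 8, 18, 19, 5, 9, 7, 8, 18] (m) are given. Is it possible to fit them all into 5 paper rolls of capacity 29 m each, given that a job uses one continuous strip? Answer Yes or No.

No

Total = 144 m; ⌈144/29⌉ = 5.
The bound of 5 does not rule out 5, but exhaustive search shows no assignment into 5 paper rolls of capacity 29 m exists — the minimum is 6.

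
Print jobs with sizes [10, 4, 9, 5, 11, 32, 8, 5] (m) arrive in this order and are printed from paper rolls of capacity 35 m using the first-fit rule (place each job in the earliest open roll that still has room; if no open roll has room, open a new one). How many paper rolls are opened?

  10 → roll 1 (new)  [load 10/35]
  4 → roll 1  [load 14/35]
  9 → roll 1  [load 23/35]
  5 → roll 1  [load 28/35]
  11 → roll 2 (new)  [load 11/35]
  32 → roll 3 (new)  [load 32/35]
  8 → roll 2  [load 19/35]
  5 → roll 1  [load 33/35]
3 paper rolls opened.

3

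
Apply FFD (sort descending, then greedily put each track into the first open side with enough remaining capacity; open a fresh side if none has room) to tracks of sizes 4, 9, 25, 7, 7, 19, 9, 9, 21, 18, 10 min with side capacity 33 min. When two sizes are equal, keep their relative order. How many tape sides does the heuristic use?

Sorted descending: 25, 21, 19, 18, 10, 9, 9, 9, 7, 7, 4.
  25 → side 1 (new)  [load 25/33]
  21 → side 2 (new)  [load 21/33]
  19 → side 3 (new)  [load 19/33]
  18 → side 4 (new)  [load 18/33]
  10 → side 2  [load 31/33]
  9 → side 3  [load 28/33]
  9 → side 4  [load 27/33]
  9 → side 5 (new)  [load 9/33]
  7 → side 1  [load 32/33]
  7 → side 5  [load 16/33]
  4 → side 3  [load 32/33]
5 tape sides opened.

5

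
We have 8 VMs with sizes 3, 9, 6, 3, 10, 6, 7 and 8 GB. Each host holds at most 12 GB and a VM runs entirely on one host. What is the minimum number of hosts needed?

Total = 10 + 9 + 8 + 7 + 6 + 6 + 3 + 3 = 52 GB.
Lower bound: ⌈52/12⌉ = 5 hosts.
A packing using 5 hosts:
  host 1: 10 = 10
  host 2: 9 + 3 = 12
  host 3: 8 + 3 = 11
  host 4: 7 = 7
  host 5: 6 + 6 = 12
This matches the lower bound, so 5 is optimal.

5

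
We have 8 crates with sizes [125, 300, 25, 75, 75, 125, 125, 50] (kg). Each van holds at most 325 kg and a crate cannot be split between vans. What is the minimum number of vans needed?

3

Total = 300 + 125 + 125 + 125 + 75 + 75 + 50 + 25 = 900 kg.
Lower bound: ⌈900/325⌉ = 3 vans.
A packing using 3 vans:
  van 1: 300 + 25 = 325
  van 2: 125 + 125 + 75 = 325
  van 3: 125 + 75 + 50 = 250
This matches the lower bound, so 3 is optimal.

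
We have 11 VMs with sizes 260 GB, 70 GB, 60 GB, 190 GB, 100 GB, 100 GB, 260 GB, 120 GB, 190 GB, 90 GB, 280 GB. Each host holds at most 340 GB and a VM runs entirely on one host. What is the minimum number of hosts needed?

Total = 280 + 260 + 260 + 190 + 190 + 120 + 100 + 100 + 90 + 70 + 60 = 1720 GB.
Lower bound: ⌈1720/340⌉ = 6 hosts.
A packing using 6 hosts:
  host 1: 280 + 60 = 340
  host 2: 260 + 70 = 330
  host 3: 260 = 260
  host 4: 190 + 120 = 310
  host 5: 190 + 100 = 290
  host 6: 100 + 90 = 190
This matches the lower bound, so 6 is optimal.

6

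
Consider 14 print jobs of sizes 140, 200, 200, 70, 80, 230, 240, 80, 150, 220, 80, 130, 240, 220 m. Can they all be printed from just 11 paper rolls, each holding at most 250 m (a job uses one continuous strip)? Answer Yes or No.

A valid assignment using 11 paper rolls:
  roll 1: 240 = 240
  roll 2: 240 = 240
  roll 3: 230 = 230
  roll 4: 220 = 220
  roll 5: 220 = 220
  roll 6: 200 = 200
  roll 7: 200 = 200
  roll 8: 150 + 80 = 230
  roll 9: 140 + 80 = 220
  roll 10: 130 + 80 = 210
  roll 11: 70 = 70
Every load is within 250 m, so 11 paper rolls suffice.

Yes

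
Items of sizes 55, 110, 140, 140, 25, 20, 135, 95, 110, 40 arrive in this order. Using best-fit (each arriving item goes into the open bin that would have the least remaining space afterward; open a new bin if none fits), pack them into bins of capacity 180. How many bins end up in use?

  55 → bin 1 (new)  [load 55/180]
  110 → bin 1  [load 165/180]
  140 → bin 2 (new)  [load 140/180]
  140 → bin 3 (new)  [load 140/180]
  25 → bin 2  [load 165/180]
  20 → bin 3  [load 160/180]
  135 → bin 4 (new)  [load 135/180]
  95 → bin 5 (new)  [load 95/180]
  110 → bin 6 (new)  [load 110/180]
  40 → bin 4  [load 175/180]
6 bins opened.

6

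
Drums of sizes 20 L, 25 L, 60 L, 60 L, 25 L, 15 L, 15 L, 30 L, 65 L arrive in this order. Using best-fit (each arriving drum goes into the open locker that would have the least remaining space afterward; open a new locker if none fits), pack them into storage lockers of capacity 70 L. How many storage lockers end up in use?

5

  20 → locker 1 (new)  [load 20/70]
  25 → locker 1  [load 45/70]
  60 → locker 2 (new)  [load 60/70]
  60 → locker 3 (new)  [load 60/70]
  25 → locker 1  [load 70/70]
  15 → locker 4 (new)  [load 15/70]
  15 → locker 4  [load 30/70]
  30 → locker 4  [load 60/70]
  65 → locker 5 (new)  [load 65/70]
5 storage lockers opened.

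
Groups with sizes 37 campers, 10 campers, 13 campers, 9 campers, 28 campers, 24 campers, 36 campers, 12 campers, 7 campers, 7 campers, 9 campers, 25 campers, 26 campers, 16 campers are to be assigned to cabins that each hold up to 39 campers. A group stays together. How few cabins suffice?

Total = 37 + 36 + 28 + 26 + 25 + 24 + 16 + 13 + 12 + 10 + 9 + 9 + 7 + 7 = 259 campers.
Lower bound: ⌈259/39⌉ = 7 cabins.
A packing using 7 cabins:
  cabin 1: 37 = 37
  cabin 2: 36 = 36
  cabin 3: 28 + 10 = 38
  cabin 4: 26 + 13 = 39
  cabin 5: 25 + 12 = 37
  cabin 6: 24 + 9 = 33
  cabin 7: 16 + 9 + 7 + 7 = 39
This matches the lower bound, so 7 is optimal.

7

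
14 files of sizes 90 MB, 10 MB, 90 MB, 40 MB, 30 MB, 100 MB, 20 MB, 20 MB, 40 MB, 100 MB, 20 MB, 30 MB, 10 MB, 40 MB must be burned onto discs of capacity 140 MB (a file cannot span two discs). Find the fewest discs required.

Total = 100 + 100 + 90 + 90 + 40 + 40 + 40 + 30 + 30 + 20 + 20 + 20 + 10 + 10 = 640 MB.
Lower bound: ⌈640/140⌉ = 5 discs.
A packing using 5 discs:
  disc 1: 100 + 40 = 140
  disc 2: 100 + 40 = 140
  disc 3: 90 + 40 + 10 = 140
  disc 4: 90 + 30 + 20 = 140
  disc 5: 30 + 20 + 20 + 10 = 80
This matches the lower bound, so 5 is optimal.

5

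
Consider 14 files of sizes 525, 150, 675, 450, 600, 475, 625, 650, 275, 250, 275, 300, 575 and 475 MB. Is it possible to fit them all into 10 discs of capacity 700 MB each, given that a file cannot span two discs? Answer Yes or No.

No

Total = 6300 MB; ⌈6300/700⌉ = 9.
The bound of 9 does not rule out 10, but exhaustive search shows no assignment into 10 discs of capacity 700 MB exists — the minimum is 11.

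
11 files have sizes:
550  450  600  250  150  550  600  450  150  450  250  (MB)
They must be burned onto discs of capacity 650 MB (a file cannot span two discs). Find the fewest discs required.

Total = 600 + 600 + 550 + 550 + 450 + 450 + 450 + 250 + 250 + 150 + 150 = 4450 MB.
Lower bound: ⌈4450/650⌉ = 7 discs.
A packing using 8 discs:
  disc 1: 600 = 600
  disc 2: 600 = 600
  disc 3: 550 = 550
  disc 4: 550 = 550
  disc 5: 450 + 150 = 600
  disc 6: 450 + 150 = 600
  disc 7: 450 = 450
  disc 8: 250 + 250 = 500
No arrangement into 7 discs stays within capacity, so 8 is optimal.

8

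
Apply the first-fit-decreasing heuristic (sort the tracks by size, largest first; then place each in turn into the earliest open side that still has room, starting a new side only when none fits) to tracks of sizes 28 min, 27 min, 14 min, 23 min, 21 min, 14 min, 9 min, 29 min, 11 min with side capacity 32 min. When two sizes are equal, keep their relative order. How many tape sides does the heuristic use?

Sorted descending: 29, 28, 27, 23, 21, 14, 14, 11, 9.
  29 → side 1 (new)  [load 29/32]
  28 → side 2 (new)  [load 28/32]
  27 → side 3 (new)  [load 27/32]
  23 → side 4 (new)  [load 23/32]
  21 → side 5 (new)  [load 21/32]
  14 → side 6 (new)  [load 14/32]
  14 → side 6  [load 28/32]
  11 → side 5  [load 32/32]
  9 → side 4  [load 32/32]
6 tape sides opened.

6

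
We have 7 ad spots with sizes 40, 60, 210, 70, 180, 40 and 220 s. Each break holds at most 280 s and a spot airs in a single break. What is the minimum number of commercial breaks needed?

3

Total = 220 + 210 + 180 + 70 + 60 + 40 + 40 = 820 s.
Lower bound: ⌈820/280⌉ = 3 commercial breaks.
A packing using 3 commercial breaks:
  break 1: 220 + 60 = 280
  break 2: 210 + 70 = 280
  break 3: 180 + 40 + 40 = 260
This matches the lower bound, so 3 is optimal.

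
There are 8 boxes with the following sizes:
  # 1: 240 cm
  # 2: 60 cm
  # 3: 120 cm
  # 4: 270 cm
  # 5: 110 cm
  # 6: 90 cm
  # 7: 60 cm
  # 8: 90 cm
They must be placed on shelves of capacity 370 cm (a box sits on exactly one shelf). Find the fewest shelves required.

Total = 270 + 240 + 120 + 110 + 90 + 90 + 60 + 60 = 1040 cm.
Lower bound: ⌈1040/370⌉ = 3 shelves.
A packing using 3 shelves:
  shelf 1: 270 + 90 = 360
  shelf 2: 240 + 120 = 360
  shelf 3: 110 + 90 + 60 + 60 = 320
This matches the lower bound, so 3 is optimal.

3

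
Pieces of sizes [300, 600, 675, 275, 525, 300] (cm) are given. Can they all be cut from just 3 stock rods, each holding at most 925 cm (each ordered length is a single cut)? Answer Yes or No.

No

Total = 2675 cm; ⌈2675/925⌉ = 3.
The bound of 3 does not rule out 3, but exhaustive search shows no assignment into 3 stock rods of capacity 925 cm exists — the minimum is 4.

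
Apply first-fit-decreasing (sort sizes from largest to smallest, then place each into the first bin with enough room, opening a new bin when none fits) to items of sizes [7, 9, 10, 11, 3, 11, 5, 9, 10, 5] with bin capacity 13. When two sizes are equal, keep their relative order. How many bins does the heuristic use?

8

Sorted descending: 11, 11, 10, 10, 9, 9, 7, 5, 5, 3.
  11 → bin 1 (new)  [load 11/13]
  11 → bin 2 (new)  [load 11/13]
  10 → bin 3 (new)  [load 10/13]
  10 → bin 4 (new)  [load 10/13]
  9 → bin 5 (new)  [load 9/13]
  9 → bin 6 (new)  [load 9/13]
  7 → bin 7 (new)  [load 7/13]
  5 → bin 7  [load 12/13]
  5 → bin 8 (new)  [load 5/13]
  3 → bin 3  [load 13/13]
8 bins opened.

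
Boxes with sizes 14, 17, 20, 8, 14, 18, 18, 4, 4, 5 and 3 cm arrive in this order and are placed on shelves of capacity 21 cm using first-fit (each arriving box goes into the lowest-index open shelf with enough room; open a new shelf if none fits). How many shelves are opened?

7

  14 → shelf 1 (new)  [load 14/21]
  17 → shelf 2 (new)  [load 17/21]
  20 → shelf 3 (new)  [load 20/21]
  8 → shelf 4 (new)  [load 8/21]
  14 → shelf 5 (new)  [load 14/21]
  18 → shelf 6 (new)  [load 18/21]
  18 → shelf 7 (new)  [load 18/21]
  4 → shelf 1  [load 18/21]
  4 → shelf 2  [load 21/21]
  5 → shelf 4  [load 13/21]
  3 → shelf 1  [load 21/21]
7 shelves opened.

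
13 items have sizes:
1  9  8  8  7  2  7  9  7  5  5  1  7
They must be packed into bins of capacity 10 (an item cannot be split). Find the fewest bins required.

Total = 9 + 9 + 8 + 8 + 7 + 7 + 7 + 7 + 5 + 5 + 2 + 1 + 1 = 76.
Lower bound: ⌈76/10⌉ = 8 bins.
A packing using 9 bins:
  bin 1: 9 + 1 = 10
  bin 2: 9 + 1 = 10
  bin 3: 8 + 2 = 10
  bin 4: 8 = 8
  bin 5: 7 = 7
  bin 6: 7 = 7
  bin 7: 7 = 7
  bin 8: 7 = 7
  bin 9: 5 + 5 = 10
No arrangement into 8 bins stays within capacity, so 9 is optimal.

9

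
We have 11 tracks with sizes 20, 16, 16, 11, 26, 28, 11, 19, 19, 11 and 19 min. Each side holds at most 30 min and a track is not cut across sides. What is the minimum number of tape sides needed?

8

Total = 28 + 26 + 20 + 19 + 19 + 19 + 16 + 16 + 11 + 11 + 11 = 196 min.
Lower bound: ⌈196/30⌉ = 7 tape sides.
Also, 8 tracks each exceed 15 min, and no two of those can share a side, so at least 8 tape sides are needed.
A packing using 8 tape sides:
  side 1: 28 = 28
  side 2: 26 = 26
  side 3: 20 = 20
  side 4: 19 + 11 = 30
  side 5: 19 + 11 = 30
  side 6: 19 + 11 = 30
  side 7: 16 = 16
  side 8: 16 = 16
This matches the lower bound, so 8 is optimal.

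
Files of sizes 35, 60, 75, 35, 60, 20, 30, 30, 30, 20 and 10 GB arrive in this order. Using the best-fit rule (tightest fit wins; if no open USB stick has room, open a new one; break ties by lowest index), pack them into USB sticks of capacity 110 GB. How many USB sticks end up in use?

4

  35 → USB stick 1 (new)  [load 35/110]
  60 → USB stick 1  [load 95/110]
  75 → USB stick 2 (new)  [load 75/110]
  35 → USB stick 2  [load 110/110]
  60 → USB stick 3 (new)  [load 60/110]
  20 → USB stick 3  [load 80/110]
  30 → USB stick 3  [load 110/110]
  30 → USB stick 4 (new)  [load 30/110]
  30 → USB stick 4  [load 60/110]
  20 → USB stick 4  [load 80/110]
  10 → USB stick 1  [load 105/110]
4 USB sticks opened.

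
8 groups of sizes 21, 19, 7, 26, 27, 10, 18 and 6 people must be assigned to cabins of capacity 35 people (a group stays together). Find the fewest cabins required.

Total = 27 + 26 + 21 + 19 + 18 + 10 + 7 + 6 = 134 people.
Lower bound: ⌈134/35⌉ = 4 cabins.
Also, 5 groups each exceed 35/2 people, and no two of those can share a cabin, so at least 5 cabins are needed.
A packing using 5 cabins:
  cabin 1: 27 + 7 = 34
  cabin 2: 26 + 6 = 32
  cabin 3: 21 + 10 = 31
  cabin 4: 19 = 19
  cabin 5: 18 = 18
This matches the lower bound, so 5 is optimal.

5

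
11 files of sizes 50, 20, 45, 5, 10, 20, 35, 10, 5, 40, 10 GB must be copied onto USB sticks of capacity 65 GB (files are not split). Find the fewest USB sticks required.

Total = 50 + 45 + 40 + 35 + 20 + 20 + 10 + 10 + 10 + 5 + 5 = 250 GB.
Lower bound: ⌈250/65⌉ = 4 USB sticks.
A packing using 4 USB sticks:
  USB stick 1: 50 + 10 + 5 = 65
  USB stick 2: 45 + 20 = 65
  USB stick 3: 40 + 20 + 5 = 65
  USB stick 4: 35 + 10 + 10 = 55
This matches the lower bound, so 4 is optimal.

4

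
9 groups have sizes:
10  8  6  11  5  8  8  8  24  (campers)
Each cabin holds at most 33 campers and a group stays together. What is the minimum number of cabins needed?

3

Total = 24 + 11 + 10 + 8 + 8 + 8 + 8 + 6 + 5 = 88 campers.
Lower bound: ⌈88/33⌉ = 3 cabins.
A packing using 3 cabins:
  cabin 1: 24 + 8 = 32
  cabin 2: 11 + 10 + 8 = 29
  cabin 3: 8 + 8 + 6 + 5 = 27
This matches the lower bound, so 3 is optimal.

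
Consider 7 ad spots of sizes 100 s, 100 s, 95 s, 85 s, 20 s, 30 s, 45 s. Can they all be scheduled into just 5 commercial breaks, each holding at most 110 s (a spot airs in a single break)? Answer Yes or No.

A valid assignment using 5 commercial breaks:
  break 1: 100 = 100
  break 2: 100 = 100
  break 3: 95 = 95
  break 4: 85 + 20 = 105
  break 5: 45 + 30 = 75
Every load is within 110 s, so 5 commercial breaks suffice.

Yes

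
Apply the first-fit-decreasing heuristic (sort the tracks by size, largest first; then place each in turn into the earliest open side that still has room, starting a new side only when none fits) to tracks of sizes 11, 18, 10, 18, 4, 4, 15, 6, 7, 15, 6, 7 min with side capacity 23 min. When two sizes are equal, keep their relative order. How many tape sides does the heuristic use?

Sorted descending: 18, 18, 15, 15, 11, 10, 7, 7, 6, 6, 4, 4.
  18 → side 1 (new)  [load 18/23]
  18 → side 2 (new)  [load 18/23]
  15 → side 3 (new)  [load 15/23]
  15 → side 4 (new)  [load 15/23]
  11 → side 5 (new)  [load 11/23]
  10 → side 5  [load 21/23]
  7 → side 3  [load 22/23]
  7 → side 4  [load 22/23]
  6 → side 6 (new)  [load 6/23]
  6 → side 6  [load 12/23]
  4 → side 1  [load 22/23]
  4 → side 2  [load 22/23]
6 tape sides opened.

6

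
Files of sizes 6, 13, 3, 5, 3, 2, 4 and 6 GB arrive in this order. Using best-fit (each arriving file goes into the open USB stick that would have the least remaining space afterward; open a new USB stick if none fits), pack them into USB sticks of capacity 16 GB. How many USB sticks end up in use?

  6 → USB stick 1 (new)  [load 6/16]
  13 → USB stick 2 (new)  [load 13/16]
  3 → USB stick 2  [load 16/16]
  5 → USB stick 1  [load 11/16]
  3 → USB stick 1  [load 14/16]
  2 → USB stick 1  [load 16/16]
  4 → USB stick 3 (new)  [load 4/16]
  6 → USB stick 3  [load 10/16]
3 USB sticks opened.

3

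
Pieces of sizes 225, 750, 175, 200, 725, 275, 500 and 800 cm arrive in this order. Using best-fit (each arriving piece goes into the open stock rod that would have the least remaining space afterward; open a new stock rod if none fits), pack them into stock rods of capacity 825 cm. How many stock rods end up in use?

5

  225 → stock rod 1 (new)  [load 225/825]
  750 → stock rod 2 (new)  [load 750/825]
  175 → stock rod 1  [load 400/825]
  200 → stock rod 1  [load 600/825]
  725 → stock rod 3 (new)  [load 725/825]
  275 → stock rod 4 (new)  [load 275/825]
  500 → stock rod 4  [load 775/825]
  800 → stock rod 5 (new)  [load 800/825]
5 stock rods opened.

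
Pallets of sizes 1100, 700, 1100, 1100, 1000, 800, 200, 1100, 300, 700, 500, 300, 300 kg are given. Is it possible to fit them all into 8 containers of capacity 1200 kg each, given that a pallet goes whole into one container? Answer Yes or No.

No

Total = 9200 kg; ⌈9200/1200⌉ = 8.
The bound of 8 does not rule out 8, but exhaustive search shows no assignment into 8 containers of capacity 1200 kg exists — the minimum is 9.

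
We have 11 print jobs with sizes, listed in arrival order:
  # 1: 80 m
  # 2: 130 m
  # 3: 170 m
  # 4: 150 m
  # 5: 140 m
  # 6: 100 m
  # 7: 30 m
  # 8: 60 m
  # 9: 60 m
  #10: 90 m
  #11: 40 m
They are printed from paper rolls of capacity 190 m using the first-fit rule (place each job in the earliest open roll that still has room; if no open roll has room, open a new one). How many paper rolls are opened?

  80 → roll 1 (new)  [load 80/190]
  130 → roll 2 (new)  [load 130/190]
  170 → roll 3 (new)  [load 170/190]
  150 → roll 4 (new)  [load 150/190]
  140 → roll 5 (new)  [load 140/190]
  100 → roll 1  [load 180/190]
  30 → roll 2  [load 160/190]
  60 → roll 6 (new)  [load 60/190]
  60 → roll 6  [load 120/190]
  90 → roll 7 (new)  [load 90/190]
  40 → roll 4  [load 190/190]
7 paper rolls opened.

7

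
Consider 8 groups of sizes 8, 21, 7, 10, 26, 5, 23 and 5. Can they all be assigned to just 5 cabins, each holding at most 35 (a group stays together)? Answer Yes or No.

A valid assignment using 4 cabins:
  cabin 1: 26 + 8 = 34
  cabin 2: 23 + 10 = 33
  cabin 3: 21 + 7 + 5 = 33
  cabin 4: 5 = 5
That uses only 4 ≤ 5, so 5 cabins are enough.

Yes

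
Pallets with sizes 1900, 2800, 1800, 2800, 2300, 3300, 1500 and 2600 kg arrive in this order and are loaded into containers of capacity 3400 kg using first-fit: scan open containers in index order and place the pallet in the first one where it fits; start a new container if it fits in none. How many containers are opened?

  1900 → container 1 (new)  [load 1900/3400]
  2800 → container 2 (new)  [load 2800/3400]
  1800 → container 3 (new)  [load 1800/3400]
  2800 → container 4 (new)  [load 2800/3400]
  2300 → container 5 (new)  [load 2300/3400]
  3300 → container 6 (new)  [load 3300/3400]
  1500 → container 1  [load 3400/3400]
  2600 → container 7 (new)  [load 2600/3400]
7 containers opened.

7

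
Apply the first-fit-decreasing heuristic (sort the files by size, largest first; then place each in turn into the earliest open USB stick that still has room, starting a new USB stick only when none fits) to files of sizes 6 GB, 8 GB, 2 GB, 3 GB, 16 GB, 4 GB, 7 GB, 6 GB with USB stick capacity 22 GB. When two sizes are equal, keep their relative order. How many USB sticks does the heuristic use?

3

Sorted descending: 16, 8, 7, 6, 6, 4, 3, 2.
  16 → USB stick 1 (new)  [load 16/22]
  8 → USB stick 2 (new)  [load 8/22]
  7 → USB stick 2  [load 15/22]
  6 → USB stick 1  [load 22/22]
  6 → USB stick 2  [load 21/22]
  4 → USB stick 3 (new)  [load 4/22]
  3 → USB stick 3  [load 7/22]
  2 → USB stick 3  [load 9/22]
3 USB sticks opened.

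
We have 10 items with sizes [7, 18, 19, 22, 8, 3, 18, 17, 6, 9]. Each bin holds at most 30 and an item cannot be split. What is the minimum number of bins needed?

Total = 22 + 19 + 18 + 18 + 17 + 9 + 8 + 7 + 6 + 3 = 127.
Lower bound: ⌈127/30⌉ = 5 bins.
A packing using 5 bins:
  bin 1: 22 + 8 = 30
  bin 2: 19 + 9 = 28
  bin 3: 18 + 7 + 3 = 28
  bin 4: 18 + 6 = 24
  bin 5: 17 = 17
This matches the lower bound, so 5 is optimal.

5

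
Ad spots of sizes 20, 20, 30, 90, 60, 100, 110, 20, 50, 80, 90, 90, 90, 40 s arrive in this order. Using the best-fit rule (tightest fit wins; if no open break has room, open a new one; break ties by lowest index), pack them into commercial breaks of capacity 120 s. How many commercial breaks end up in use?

9

  20 → break 1 (new)  [load 20/120]
  20 → break 1  [load 40/120]
  30 → break 1  [load 70/120]
  90 → break 2 (new)  [load 90/120]
  60 → break 3 (new)  [load 60/120]
  100 → break 4 (new)  [load 100/120]
  110 → break 5 (new)  [load 110/120]
  20 → break 4  [load 120/120]
  50 → break 1  [load 120/120]
  80 → break 6 (new)  [load 80/120]
  90 → break 7 (new)  [load 90/120]
  90 → break 8 (new)  [load 90/120]
  90 → break 9 (new)  [load 90/120]
  40 → break 6  [load 120/120]
9 commercial breaks opened.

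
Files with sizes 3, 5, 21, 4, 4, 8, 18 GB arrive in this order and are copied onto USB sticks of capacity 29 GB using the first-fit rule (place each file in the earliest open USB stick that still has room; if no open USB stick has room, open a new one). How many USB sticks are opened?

  3 → USB stick 1 (new)  [load 3/29]
  5 → USB stick 1  [load 8/29]
  21 → USB stick 1  [load 29/29]
  4 → USB stick 2 (new)  [load 4/29]
  4 → USB stick 2  [load 8/29]
  8 → USB stick 2  [load 16/29]
  18 → USB stick 3 (new)  [load 18/29]
3 USB sticks opened.

3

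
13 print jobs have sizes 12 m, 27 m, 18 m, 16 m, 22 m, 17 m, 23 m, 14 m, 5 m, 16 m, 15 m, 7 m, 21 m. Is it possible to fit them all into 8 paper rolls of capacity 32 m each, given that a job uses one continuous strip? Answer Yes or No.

Yes

A valid assignment using 8 paper rolls:
  roll 1: 27 + 5 = 32
  roll 2: 23 + 7 = 30
  roll 3: 22 = 22
  roll 4: 21 = 21
  roll 5: 18 + 14 = 32
  roll 6: 17 + 15 = 32
  roll 7: 16 + 16 = 32
  roll 8: 12 = 12
Every load is within 32 m, so 8 paper rolls suffice.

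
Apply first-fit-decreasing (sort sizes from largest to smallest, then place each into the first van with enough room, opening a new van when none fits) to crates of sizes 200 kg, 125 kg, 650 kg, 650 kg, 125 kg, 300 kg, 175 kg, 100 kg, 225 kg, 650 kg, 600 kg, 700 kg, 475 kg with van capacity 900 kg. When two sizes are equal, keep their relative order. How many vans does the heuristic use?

6

Sorted descending: 700, 650, 650, 650, 600, 475, 300, 225, 200, 175, 125, 125, 100.
  700 → van 1 (new)  [load 700/900]
  650 → van 2 (new)  [load 650/900]
  650 → van 3 (new)  [load 650/900]
  650 → van 4 (new)  [load 650/900]
  600 → van 5 (new)  [load 600/900]
  475 → van 6 (new)  [load 475/900]
  300 → van 5  [load 900/900]
  225 → van 2  [load 875/900]
  200 → van 1  [load 900/900]
  175 → van 3  [load 825/900]
  125 → van 4  [load 775/900]
  125 → van 4  [load 900/900]
  100 → van 6  [load 575/900]
6 vans opened.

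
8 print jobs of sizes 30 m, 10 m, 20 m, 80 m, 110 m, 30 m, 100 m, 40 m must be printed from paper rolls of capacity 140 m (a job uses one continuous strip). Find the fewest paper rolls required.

Total = 110 + 100 + 80 + 40 + 30 + 30 + 20 + 10 = 420 m.
Lower bound: ⌈420/140⌉ = 3 paper rolls.
A packing using 3 paper rolls:
  roll 1: 110 + 30 = 140
  roll 2: 100 + 40 = 140
  roll 3: 80 + 30 + 20 + 10 = 140
This matches the lower bound, so 3 is optimal.

3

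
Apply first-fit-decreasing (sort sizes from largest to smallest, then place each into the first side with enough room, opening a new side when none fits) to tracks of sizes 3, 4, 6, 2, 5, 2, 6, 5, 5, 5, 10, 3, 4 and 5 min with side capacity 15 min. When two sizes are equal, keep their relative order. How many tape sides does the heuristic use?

Sorted descending: 10, 6, 6, 5, 5, 5, 5, 5, 4, 4, 3, 3, 2, 2.
  10 → side 1 (new)  [load 10/15]
  6 → side 2 (new)  [load 6/15]
  6 → side 2  [load 12/15]
  5 → side 1  [load 15/15]
  5 → side 3 (new)  [load 5/15]
  5 → side 3  [load 10/15]
  5 → side 3  [load 15/15]
  5 → side 4 (new)  [load 5/15]
  4 → side 4  [load 9/15]
  4 → side 4  [load 13/15]
  3 → side 2  [load 15/15]
  3 → side 5 (new)  [load 3/15]
  2 → side 4  [load 15/15]
  2 → side 5  [load 5/15]
5 tape sides opened.

5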